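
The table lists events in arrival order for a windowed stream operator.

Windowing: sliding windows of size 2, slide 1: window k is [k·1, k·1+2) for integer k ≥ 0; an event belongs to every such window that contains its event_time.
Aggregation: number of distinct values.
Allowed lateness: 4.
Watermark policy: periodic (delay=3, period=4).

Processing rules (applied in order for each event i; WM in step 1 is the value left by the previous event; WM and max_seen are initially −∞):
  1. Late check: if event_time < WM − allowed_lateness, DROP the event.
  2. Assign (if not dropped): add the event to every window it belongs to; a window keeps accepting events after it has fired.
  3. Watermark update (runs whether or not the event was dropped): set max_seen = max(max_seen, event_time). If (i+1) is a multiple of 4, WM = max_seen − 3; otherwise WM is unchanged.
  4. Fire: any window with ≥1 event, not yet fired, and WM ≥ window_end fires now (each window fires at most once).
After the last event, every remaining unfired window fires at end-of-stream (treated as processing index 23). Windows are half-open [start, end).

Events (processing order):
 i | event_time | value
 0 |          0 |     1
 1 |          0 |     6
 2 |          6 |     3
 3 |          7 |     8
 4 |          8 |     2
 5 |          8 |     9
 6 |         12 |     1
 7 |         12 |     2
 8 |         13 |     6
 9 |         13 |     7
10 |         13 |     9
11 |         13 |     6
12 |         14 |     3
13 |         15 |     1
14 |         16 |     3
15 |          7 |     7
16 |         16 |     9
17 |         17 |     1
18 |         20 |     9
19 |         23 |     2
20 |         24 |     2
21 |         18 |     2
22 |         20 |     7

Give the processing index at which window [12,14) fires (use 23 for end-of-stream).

19

i=0 t=0 v=1: → [0,2); WM=−∞
i=1 t=0 v=6: → [0,2); WM=−∞
i=2 t=6 v=3: → [6,8),[5,7); WM=−∞
i=3 t=7 v=8: → [7,9),[6,8); WM=4; [0,2) fires=2
i=4 t=8 v=2: → [8,10),[7,9); WM=4
i=5 t=8 v=9: → [8,10),[7,9); WM=4
i=6 t=12 v=1: → [12,14),[11,13); WM=4
i=7 t=12 v=2: → [12,14),[11,13); WM=9; [5,7) fires=1 [6,8) fires=2 [7,9) fires=3
i=8 t=13 v=6: → [13,15),[12,14); WM=9
i=9 t=13 v=7: → [13,15),[12,14); WM=9
i=10 t=13 v=9: → [13,15),[12,14); WM=9
i=11 t=13 v=6: → [13,15),[12,14); WM=10; [8,10) fires=2
i=12 t=14 v=3: → [14,16),[13,15); WM=10
i=13 t=15 v=1: → [15,17),[14,16); WM=10
i=14 t=16 v=3: → [16,18),[15,17); WM=10
i=15 t=7 v=7: → [7,9),[6,8); WM=13; [11,13) fires=2
i=16 t=16 v=9: → [16,18),[15,17); WM=13
i=17 t=17 v=1: → [17,19),[16,18); WM=13
i=18 t=20 v=9: → [20,22),[19,21); WM=13
i=19 t=23 v=2: → [23,25),[22,24); WM=20; [12,14) fires=5 [13,15) fires=4 [14,16) fires=2 [15,17) fires=3 [16,18) fires=3 [17,19) fires=1
i=20 t=24 v=2: → [24,26),[23,25); WM=20
i=21 t=18 v=2: → [18,20),[17,19); WM=20; [18,20) fires=1
i=22 t=20 v=7: → [20,22),[19,21); WM=20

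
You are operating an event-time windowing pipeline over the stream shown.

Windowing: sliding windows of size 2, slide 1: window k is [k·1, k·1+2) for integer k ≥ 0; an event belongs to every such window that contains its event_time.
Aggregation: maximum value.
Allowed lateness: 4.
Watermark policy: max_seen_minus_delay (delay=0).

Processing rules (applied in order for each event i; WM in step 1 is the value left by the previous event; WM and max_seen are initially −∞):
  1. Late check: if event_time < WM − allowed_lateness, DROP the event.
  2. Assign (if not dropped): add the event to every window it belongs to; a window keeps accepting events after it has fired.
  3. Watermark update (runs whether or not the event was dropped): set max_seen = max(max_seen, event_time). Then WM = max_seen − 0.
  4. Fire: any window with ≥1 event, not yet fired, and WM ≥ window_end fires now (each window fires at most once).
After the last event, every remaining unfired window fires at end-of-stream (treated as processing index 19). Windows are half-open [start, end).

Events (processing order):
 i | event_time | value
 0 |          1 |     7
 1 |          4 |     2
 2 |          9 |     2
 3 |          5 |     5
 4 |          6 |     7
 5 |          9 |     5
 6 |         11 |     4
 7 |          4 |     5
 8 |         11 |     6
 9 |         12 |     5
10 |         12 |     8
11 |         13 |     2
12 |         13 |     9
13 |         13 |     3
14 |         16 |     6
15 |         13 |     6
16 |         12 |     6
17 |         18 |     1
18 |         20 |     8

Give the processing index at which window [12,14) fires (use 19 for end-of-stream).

i=0 t=1 v=7: → [1,3),[0,2); WM=1
i=1 t=4 v=2: → [4,6),[3,5); WM=4; [0,2) fires=7 [1,3) fires=7
i=2 t=9 v=2: → [9,11),[8,10); WM=9; [3,5) fires=2 [4,6) fires=2
i=3 t=5 v=5: → [5,7),[4,6); WM=9; [5,7) fires=5
i=4 t=6 v=7: → [6,8),[5,7); WM=9; [6,8) fires=7
i=5 t=9 v=5: → [9,11),[8,10); WM=9
i=6 t=11 v=4: → [11,13),[10,12); WM=11; [8,10) fires=5 [9,11) fires=5
i=7 t=4 v=5: DROP (t<11-4); WM=11
i=8 t=11 v=6: → [11,13),[10,12); WM=11
i=9 t=12 v=5: → [12,14),[11,13); WM=12; [10,12) fires=6
i=10 t=12 v=8: → [12,14),[11,13); WM=12
i=11 t=13 v=2: → [13,15),[12,14); WM=13; [11,13) fires=8
i=12 t=13 v=9: → [13,15),[12,14); WM=13
i=13 t=13 v=3: → [13,15),[12,14); WM=13
i=14 t=16 v=6: → [16,18),[15,17); WM=16; [12,14) fires=9 [13,15) fires=9
i=15 t=13 v=6: → [13,15),[12,14); WM=16
i=16 t=12 v=6: → [12,14),[11,13); WM=16
i=17 t=18 v=1: → [18,20),[17,19); WM=18; [15,17) fires=6 [16,18) fires=6
i=18 t=20 v=8: → [20,22),[19,21); WM=20; [17,19) fires=1 [18,20) fires=1

14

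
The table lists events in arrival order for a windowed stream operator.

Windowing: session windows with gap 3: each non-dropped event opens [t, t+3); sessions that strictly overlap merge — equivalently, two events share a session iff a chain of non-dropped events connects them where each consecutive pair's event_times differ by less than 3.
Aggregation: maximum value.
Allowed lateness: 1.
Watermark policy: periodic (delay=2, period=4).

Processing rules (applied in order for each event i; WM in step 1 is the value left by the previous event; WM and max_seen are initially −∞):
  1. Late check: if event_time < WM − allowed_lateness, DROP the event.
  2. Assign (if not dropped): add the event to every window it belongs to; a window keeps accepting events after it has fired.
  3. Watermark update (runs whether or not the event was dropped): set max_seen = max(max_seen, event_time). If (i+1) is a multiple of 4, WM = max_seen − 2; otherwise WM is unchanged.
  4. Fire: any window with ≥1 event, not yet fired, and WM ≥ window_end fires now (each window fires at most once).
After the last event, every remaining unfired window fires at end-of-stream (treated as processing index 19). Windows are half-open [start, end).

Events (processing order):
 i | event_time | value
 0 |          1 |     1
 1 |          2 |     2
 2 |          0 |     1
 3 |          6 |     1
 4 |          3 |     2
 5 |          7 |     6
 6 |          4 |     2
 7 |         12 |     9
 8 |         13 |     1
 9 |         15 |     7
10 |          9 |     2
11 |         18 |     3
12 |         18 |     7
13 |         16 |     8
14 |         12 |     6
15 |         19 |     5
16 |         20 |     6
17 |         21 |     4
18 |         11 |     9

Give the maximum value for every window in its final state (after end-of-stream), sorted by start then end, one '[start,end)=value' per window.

[0,12)=6 [12,24)=9

i=0 t=1 v=1: → [1,4); WM=−∞
i=1 t=2 v=2: → [1,5); WM=−∞
i=2 t=0 v=1: → [0,5); WM=−∞
i=3 t=6 v=1: → [6,9); WM=4
i=4 t=3 v=2: → [0,6); WM=4
i=5 t=7 v=6: → [6,10); WM=4
i=6 t=4 v=2: → [0,10); WM=4
i=7 t=12 v=9: → [12,15); WM=10
i=8 t=13 v=1: → [12,16); WM=10
i=9 t=15 v=7: → [12,18); WM=10
i=10 t=9 v=2: → [0,12); WM=10
i=11 t=18 v=3: → [18,21); WM=16
i=12 t=18 v=7: → [18,21); WM=16
i=13 t=16 v=8: → [12,21); WM=16
i=14 t=12 v=6: DROP (t<16-1); WM=16
i=15 t=19 v=5: → [12,22); WM=17
i=16 t=20 v=6: → [12,23); WM=17
i=17 t=21 v=4: → [12,24); WM=17
i=18 t=11 v=9: DROP (t<17-1); WM=17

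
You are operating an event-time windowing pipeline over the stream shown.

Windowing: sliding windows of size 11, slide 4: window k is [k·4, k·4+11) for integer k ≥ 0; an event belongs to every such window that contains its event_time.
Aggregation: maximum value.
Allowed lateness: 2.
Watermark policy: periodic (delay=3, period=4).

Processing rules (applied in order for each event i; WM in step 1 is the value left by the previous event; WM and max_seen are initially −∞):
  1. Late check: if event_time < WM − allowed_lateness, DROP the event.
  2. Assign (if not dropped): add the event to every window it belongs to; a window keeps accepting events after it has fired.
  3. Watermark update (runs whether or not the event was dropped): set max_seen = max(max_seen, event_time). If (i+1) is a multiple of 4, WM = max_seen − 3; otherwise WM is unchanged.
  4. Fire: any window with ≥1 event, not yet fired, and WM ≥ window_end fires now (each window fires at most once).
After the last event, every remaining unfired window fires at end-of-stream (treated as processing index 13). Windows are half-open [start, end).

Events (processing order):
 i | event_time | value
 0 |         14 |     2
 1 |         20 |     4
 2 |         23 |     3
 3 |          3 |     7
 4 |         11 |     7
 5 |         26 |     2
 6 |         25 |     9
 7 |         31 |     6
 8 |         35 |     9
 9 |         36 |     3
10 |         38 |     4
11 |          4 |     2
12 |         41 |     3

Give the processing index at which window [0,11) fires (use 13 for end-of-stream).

i=0 t=14 v=2: → [12,23),[8,19),[4,15); WM=−∞
i=1 t=20 v=4: → [20,31),[16,27),[12,23); WM=−∞
i=2 t=23 v=3: → [20,31),[16,27); WM=−∞
i=3 t=3 v=7: → [0,11); WM=20; [0,11) fires=7 [4,15) fires=2 [8,19) fires=2
i=4 t=11 v=7: DROP (t<20-2); WM=20
i=5 t=26 v=2: → [24,35),[20,31),[16,27); WM=20
i=6 t=25 v=9: → [24,35),[20,31),[16,27); WM=20
i=7 t=31 v=6: → [28,39),[24,35); WM=28; [12,23) fires=4 [16,27) fires=9
i=8 t=35 v=9: → [32,43),[28,39); WM=28
i=9 t=36 v=3: → [36,47),[32,43),[28,39); WM=28
i=10 t=38 v=4: → [36,47),[32,43),[28,39); WM=28
i=11 t=4 v=2: DROP (t<28-2); WM=35; [20,31) fires=9 [24,35) fires=9
i=12 t=41 v=3: → [40,51),[36,47),[32,43); WM=35

3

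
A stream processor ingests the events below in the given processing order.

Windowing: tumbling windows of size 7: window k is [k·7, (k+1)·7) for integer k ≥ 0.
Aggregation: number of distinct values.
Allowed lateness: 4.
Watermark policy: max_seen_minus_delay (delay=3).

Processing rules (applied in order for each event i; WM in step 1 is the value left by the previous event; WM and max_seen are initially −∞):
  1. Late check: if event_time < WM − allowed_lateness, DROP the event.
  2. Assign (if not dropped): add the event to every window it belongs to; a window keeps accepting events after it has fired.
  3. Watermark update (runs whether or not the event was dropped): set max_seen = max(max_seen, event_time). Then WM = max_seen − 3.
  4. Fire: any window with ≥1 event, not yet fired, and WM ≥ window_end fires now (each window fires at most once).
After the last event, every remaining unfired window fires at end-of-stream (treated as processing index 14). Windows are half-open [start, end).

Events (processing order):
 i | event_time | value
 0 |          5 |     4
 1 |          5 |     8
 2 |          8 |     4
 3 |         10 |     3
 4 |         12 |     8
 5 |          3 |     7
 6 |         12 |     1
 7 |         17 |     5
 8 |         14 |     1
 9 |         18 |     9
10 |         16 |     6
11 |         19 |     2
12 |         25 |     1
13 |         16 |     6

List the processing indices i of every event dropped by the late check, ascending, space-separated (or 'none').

5 13

i=0 t=5 v=4: → [0,7); WM=2
i=1 t=5 v=8: → [0,7); WM=2
i=2 t=8 v=4: → [7,14); WM=5
i=3 t=10 v=3: → [7,14); WM=7; [0,7) fires=2
i=4 t=12 v=8: → [7,14); WM=9
i=5 t=3 v=7: DROP (t<9-4); WM=9
i=6 t=12 v=1: → [7,14); WM=9
i=7 t=17 v=5: → [14,21); WM=14; [7,14) fires=4
i=8 t=14 v=1: → [14,21); WM=14
i=9 t=18 v=9: → [14,21); WM=15
i=10 t=16 v=6: → [14,21); WM=15
i=11 t=19 v=2: → [14,21); WM=16
i=12 t=25 v=1: → [21,28); WM=22; [14,21) fires=5
i=13 t=16 v=6: DROP (t<22-4); WM=22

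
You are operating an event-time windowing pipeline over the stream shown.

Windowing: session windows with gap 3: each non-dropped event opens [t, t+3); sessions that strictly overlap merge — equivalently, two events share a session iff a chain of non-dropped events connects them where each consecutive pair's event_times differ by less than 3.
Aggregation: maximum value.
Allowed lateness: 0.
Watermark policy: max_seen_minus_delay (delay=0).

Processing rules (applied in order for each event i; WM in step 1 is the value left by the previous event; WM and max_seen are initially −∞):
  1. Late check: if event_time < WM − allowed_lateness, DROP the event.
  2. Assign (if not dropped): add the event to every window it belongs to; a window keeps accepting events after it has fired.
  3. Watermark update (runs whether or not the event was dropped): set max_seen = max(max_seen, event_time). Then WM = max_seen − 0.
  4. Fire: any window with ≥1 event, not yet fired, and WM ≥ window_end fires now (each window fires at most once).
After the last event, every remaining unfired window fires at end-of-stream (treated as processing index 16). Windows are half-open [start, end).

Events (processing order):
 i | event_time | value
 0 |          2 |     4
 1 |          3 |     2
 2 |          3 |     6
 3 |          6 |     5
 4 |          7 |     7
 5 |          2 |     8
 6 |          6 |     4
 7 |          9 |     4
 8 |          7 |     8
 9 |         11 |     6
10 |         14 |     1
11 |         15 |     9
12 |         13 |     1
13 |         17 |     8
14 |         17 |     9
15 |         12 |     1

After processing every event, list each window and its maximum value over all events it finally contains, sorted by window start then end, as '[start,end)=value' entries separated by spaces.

[2,6)=6 [6,14)=7 [14,20)=9

i=0 t=2 v=4: → [2,5); WM=2
i=1 t=3 v=2: → [2,6); WM=3
i=2 t=3 v=6: → [2,6); WM=3
i=3 t=6 v=5: → [6,9); WM=6
i=4 t=7 v=7: → [6,10); WM=7
i=5 t=2 v=8: DROP (t<7-0); WM=7
i=6 t=6 v=4: DROP (t<7-0); WM=7
i=7 t=9 v=4: → [6,12); WM=9
i=8 t=7 v=8: DROP (t<9-0); WM=9
i=9 t=11 v=6: → [6,14); WM=11
i=10 t=14 v=1: → [14,17); WM=14
i=11 t=15 v=9: → [14,18); WM=15
i=12 t=13 v=1: DROP (t<15-0); WM=15
i=13 t=17 v=8: → [14,20); WM=17
i=14 t=17 v=9: → [14,20); WM=17
i=15 t=12 v=1: DROP (t<17-0); WM=17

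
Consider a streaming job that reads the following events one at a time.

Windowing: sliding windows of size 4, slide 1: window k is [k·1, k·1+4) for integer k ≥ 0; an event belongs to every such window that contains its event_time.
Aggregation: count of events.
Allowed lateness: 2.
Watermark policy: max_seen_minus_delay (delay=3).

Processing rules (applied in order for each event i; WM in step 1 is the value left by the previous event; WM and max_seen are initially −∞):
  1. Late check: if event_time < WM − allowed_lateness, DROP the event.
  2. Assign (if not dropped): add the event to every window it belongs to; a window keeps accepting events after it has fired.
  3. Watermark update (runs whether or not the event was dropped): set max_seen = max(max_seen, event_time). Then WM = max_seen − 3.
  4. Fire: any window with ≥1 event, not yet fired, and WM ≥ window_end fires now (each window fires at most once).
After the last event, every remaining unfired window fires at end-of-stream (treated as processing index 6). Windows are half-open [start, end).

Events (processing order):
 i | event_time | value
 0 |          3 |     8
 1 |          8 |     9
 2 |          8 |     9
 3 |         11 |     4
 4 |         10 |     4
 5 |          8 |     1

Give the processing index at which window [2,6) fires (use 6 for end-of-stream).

3

i=0 t=3 v=8: → [3,7),[2,6),[1,5),[0,4); WM=0
i=1 t=8 v=9: → [8,12),[7,11),[6,10),[5,9); WM=5; [0,4) fires=1 [1,5) fires=1
i=2 t=8 v=9: → [8,12),[7,11),[6,10),[5,9); WM=5
i=3 t=11 v=4: → [11,15),[10,14),[9,13),[8,12); WM=8; [2,6) fires=1 [3,7) fires=1
i=4 t=10 v=4: → [10,14),[9,13),[8,12),[7,11); WM=8
i=5 t=8 v=1: → [8,12),[7,11),[6,10),[5,9); WM=8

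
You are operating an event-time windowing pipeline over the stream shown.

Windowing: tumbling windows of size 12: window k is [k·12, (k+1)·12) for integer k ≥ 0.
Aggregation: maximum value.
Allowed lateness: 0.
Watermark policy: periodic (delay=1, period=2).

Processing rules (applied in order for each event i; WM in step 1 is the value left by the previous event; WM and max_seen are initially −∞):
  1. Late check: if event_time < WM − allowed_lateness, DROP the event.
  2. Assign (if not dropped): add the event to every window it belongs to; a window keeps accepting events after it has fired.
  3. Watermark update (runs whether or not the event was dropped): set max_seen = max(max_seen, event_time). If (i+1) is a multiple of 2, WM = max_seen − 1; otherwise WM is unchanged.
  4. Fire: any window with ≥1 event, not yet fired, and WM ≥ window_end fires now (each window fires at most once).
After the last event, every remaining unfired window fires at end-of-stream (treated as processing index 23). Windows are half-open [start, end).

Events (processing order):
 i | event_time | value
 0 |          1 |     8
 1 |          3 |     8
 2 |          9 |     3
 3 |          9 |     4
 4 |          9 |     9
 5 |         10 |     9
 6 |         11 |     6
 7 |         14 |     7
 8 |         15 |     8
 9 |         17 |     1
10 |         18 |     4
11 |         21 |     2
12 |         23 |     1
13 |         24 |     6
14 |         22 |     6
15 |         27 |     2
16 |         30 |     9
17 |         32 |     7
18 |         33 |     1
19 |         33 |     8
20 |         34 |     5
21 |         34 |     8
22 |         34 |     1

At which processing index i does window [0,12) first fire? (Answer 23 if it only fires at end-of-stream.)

i=0 t=1 v=8: → [0,12); WM=−∞
i=1 t=3 v=8: → [0,12); WM=2
i=2 t=9 v=3: → [0,12); WM=2
i=3 t=9 v=4: → [0,12); WM=8
i=4 t=9 v=9: → [0,12); WM=8
i=5 t=10 v=9: → [0,12); WM=9
i=6 t=11 v=6: → [0,12); WM=9
i=7 t=14 v=7: → [12,24); WM=13; [0,12) fires=9
i=8 t=15 v=8: → [12,24); WM=13
i=9 t=17 v=1: → [12,24); WM=16
i=10 t=18 v=4: → [12,24); WM=16
i=11 t=21 v=2: → [12,24); WM=20
i=12 t=23 v=1: → [12,24); WM=20
i=13 t=24 v=6: → [24,36); WM=23
i=14 t=22 v=6: DROP (t<23-0); WM=23
i=15 t=27 v=2: → [24,36); WM=26; [12,24) fires=8
i=16 t=30 v=9: → [24,36); WM=26
i=17 t=32 v=7: → [24,36); WM=31
i=18 t=33 v=1: → [24,36); WM=31
i=19 t=33 v=8: → [24,36); WM=32
i=20 t=34 v=5: → [24,36); WM=32
i=21 t=34 v=8: → [24,36); WM=33
i=22 t=34 v=1: → [24,36); WM=33

7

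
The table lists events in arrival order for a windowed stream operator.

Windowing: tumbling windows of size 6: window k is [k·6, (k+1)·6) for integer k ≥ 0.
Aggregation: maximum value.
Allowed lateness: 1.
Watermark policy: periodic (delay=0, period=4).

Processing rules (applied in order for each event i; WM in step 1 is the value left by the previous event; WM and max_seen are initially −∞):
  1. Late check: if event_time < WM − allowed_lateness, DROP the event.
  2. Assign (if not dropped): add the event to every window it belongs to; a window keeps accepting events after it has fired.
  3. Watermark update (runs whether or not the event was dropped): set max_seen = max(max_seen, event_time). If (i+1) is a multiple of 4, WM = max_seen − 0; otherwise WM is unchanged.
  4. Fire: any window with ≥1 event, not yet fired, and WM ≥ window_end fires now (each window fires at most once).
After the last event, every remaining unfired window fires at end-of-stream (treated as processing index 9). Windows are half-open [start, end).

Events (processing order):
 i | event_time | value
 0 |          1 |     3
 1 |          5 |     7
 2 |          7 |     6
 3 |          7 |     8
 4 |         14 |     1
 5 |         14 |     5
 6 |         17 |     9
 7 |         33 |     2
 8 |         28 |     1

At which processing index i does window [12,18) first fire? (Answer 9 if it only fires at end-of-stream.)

7

i=0 t=1 v=3: → [0,6); WM=−∞
i=1 t=5 v=7: → [0,6); WM=−∞
i=2 t=7 v=6: → [6,12); WM=−∞
i=3 t=7 v=8: → [6,12); WM=7; [0,6) fires=7
i=4 t=14 v=1: → [12,18); WM=7
i=5 t=14 v=5: → [12,18); WM=7
i=6 t=17 v=9: → [12,18); WM=7
i=7 t=33 v=2: → [30,36); WM=33; [6,12) fires=8 [12,18) fires=9
i=8 t=28 v=1: DROP (t<33-1); WM=33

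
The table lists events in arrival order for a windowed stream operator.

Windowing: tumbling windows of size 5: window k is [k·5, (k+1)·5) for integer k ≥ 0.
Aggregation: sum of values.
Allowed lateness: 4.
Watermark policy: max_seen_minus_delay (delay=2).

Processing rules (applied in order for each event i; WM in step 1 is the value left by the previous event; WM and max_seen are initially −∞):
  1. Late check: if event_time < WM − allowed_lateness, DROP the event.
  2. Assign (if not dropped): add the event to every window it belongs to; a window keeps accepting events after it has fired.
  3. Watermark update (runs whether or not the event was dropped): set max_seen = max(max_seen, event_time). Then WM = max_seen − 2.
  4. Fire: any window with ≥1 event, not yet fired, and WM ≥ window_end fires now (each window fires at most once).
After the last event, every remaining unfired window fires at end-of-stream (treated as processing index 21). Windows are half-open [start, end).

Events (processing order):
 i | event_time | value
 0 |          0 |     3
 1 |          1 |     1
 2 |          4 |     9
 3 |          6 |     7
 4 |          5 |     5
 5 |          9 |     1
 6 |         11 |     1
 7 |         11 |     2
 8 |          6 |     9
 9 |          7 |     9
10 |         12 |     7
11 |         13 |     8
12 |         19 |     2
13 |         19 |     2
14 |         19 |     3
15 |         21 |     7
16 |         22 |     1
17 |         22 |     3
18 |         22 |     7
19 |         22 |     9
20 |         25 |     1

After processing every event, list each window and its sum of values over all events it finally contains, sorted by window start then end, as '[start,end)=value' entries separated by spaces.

[0,5)=13 [5,10)=31 [10,15)=18 [15,20)=7 [20,25)=27 [25,30)=1

i=0 t=0 v=3: → [0,5); WM=-2
i=1 t=1 v=1: → [0,5); WM=-1
i=2 t=4 v=9: → [0,5); WM=2
i=3 t=6 v=7: → [5,10); WM=4
i=4 t=5 v=5: → [5,10); WM=4
i=5 t=9 v=1: → [5,10); WM=7; [0,5) fires=13
i=6 t=11 v=1: → [10,15); WM=9
i=7 t=11 v=2: → [10,15); WM=9
i=8 t=6 v=9: → [5,10); WM=9
i=9 t=7 v=9: → [5,10); WM=9
i=10 t=12 v=7: → [10,15); WM=10; [5,10) fires=31
i=11 t=13 v=8: → [10,15); WM=11
i=12 t=19 v=2: → [15,20); WM=17; [10,15) fires=18
i=13 t=19 v=2: → [15,20); WM=17
i=14 t=19 v=3: → [15,20); WM=17
i=15 t=21 v=7: → [20,25); WM=19
i=16 t=22 v=1: → [20,25); WM=20; [15,20) fires=7
i=17 t=22 v=3: → [20,25); WM=20
i=18 t=22 v=7: → [20,25); WM=20
i=19 t=22 v=9: → [20,25); WM=20
i=20 t=25 v=1: → [25,30); WM=23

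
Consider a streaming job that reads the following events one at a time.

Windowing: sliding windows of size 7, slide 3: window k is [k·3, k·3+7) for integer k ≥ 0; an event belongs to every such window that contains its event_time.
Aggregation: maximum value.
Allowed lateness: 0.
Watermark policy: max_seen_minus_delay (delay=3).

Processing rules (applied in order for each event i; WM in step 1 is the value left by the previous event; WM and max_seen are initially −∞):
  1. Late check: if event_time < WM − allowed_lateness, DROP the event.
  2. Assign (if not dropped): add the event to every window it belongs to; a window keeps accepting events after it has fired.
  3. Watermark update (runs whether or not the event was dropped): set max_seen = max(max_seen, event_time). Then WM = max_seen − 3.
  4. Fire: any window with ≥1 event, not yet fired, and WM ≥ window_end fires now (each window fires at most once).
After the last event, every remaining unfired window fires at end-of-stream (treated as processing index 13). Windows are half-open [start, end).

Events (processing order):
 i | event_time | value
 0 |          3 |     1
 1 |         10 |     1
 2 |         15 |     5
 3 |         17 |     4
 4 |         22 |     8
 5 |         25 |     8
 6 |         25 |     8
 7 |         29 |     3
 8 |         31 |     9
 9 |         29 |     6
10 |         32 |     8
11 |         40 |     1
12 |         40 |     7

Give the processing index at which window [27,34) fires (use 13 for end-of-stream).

i=0 t=3 v=1: → [3,10),[0,7); WM=0
i=1 t=10 v=1: → [9,16),[6,13); WM=7; [0,7) fires=1
i=2 t=15 v=5: → [15,22),[12,19),[9,16); WM=12; [3,10) fires=1
i=3 t=17 v=4: → [15,22),[12,19); WM=14; [6,13) fires=1
i=4 t=22 v=8: → [21,28),[18,25); WM=19; [9,16) fires=5 [12,19) fires=5
i=5 t=25 v=8: → [24,31),[21,28); WM=22; [15,22) fires=5
i=6 t=25 v=8: → [24,31),[21,28); WM=22
i=7 t=29 v=3: → [27,34),[24,31); WM=26; [18,25) fires=8
i=8 t=31 v=9: → [30,37),[27,34); WM=28; [21,28) fires=8
i=9 t=29 v=6: → [27,34),[24,31); WM=28
i=10 t=32 v=8: → [30,37),[27,34); WM=29
i=11 t=40 v=1: → [39,46),[36,43); WM=37; [24,31) fires=8 [27,34) fires=9 [30,37) fires=9
i=12 t=40 v=7: → [39,46),[36,43); WM=37

11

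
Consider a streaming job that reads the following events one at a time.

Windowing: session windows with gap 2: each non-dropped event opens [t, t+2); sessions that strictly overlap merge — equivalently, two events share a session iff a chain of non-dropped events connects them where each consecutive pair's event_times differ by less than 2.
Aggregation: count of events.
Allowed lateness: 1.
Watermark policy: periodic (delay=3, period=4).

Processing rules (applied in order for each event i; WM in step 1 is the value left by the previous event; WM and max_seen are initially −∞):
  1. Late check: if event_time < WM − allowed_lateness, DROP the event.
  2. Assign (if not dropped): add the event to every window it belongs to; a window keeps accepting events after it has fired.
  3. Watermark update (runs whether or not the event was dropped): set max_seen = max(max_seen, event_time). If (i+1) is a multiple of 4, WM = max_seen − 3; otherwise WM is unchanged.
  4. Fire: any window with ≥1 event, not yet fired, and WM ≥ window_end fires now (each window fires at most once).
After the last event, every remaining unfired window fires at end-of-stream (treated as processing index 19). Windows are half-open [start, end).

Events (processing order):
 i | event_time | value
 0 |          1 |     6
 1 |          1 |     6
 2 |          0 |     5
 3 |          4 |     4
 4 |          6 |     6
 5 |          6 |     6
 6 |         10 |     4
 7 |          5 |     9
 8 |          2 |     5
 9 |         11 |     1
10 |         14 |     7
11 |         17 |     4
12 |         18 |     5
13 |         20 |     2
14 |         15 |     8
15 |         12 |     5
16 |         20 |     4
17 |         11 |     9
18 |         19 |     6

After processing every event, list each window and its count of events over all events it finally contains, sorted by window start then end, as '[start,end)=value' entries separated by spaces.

i=0 t=1 v=6: → [1,3); WM=−∞
i=1 t=1 v=6: → [1,3); WM=−∞
i=2 t=0 v=5: → [0,3); WM=−∞
i=3 t=4 v=4: → [4,6); WM=1
i=4 t=6 v=6: → [6,8); WM=1
i=5 t=6 v=6: → [6,8); WM=1
i=6 t=10 v=4: → [10,12); WM=1
i=7 t=5 v=9: → [4,8); WM=7
i=8 t=2 v=5: DROP (t<7-1); WM=7
i=9 t=11 v=1: → [10,13); WM=7
i=10 t=14 v=7: → [14,16); WM=7
i=11 t=17 v=4: → [17,19); WM=14
i=12 t=18 v=5: → [17,20); WM=14
i=13 t=20 v=2: → [20,22); WM=14
i=14 t=15 v=8: → [14,17); WM=14
i=15 t=12 v=5: DROP (t<14-1); WM=17
i=16 t=20 v=4: → [20,22); WM=17
i=17 t=11 v=9: DROP (t<17-1); WM=17
i=18 t=19 v=6: → [17,22); WM=17

[0,3)=3 [4,8)=4 [10,13)=2 [14,17)=2 [17,22)=5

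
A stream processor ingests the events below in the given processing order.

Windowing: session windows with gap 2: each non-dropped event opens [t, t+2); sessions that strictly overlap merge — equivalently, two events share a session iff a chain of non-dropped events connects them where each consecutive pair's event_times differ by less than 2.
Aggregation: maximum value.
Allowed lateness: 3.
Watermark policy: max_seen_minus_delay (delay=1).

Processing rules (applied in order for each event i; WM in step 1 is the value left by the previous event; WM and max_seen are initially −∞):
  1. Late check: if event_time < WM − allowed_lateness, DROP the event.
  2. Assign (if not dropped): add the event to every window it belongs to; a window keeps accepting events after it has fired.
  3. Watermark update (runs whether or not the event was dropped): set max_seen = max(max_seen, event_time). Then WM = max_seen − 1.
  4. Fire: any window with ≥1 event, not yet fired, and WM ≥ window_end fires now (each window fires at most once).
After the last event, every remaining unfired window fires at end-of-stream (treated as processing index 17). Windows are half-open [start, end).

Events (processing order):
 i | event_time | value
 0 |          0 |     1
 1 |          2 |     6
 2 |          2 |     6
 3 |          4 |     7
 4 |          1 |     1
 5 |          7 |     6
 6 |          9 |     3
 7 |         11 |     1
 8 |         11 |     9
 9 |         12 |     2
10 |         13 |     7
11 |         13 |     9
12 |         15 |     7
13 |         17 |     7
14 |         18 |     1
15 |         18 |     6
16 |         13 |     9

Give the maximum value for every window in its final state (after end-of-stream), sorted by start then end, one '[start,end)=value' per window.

i=0 t=0 v=1: → [0,2); WM=-1
i=1 t=2 v=6: → [2,4); WM=1
i=2 t=2 v=6: → [2,4); WM=1
i=3 t=4 v=7: → [4,6); WM=3
i=4 t=1 v=1: → [0,4); WM=3
i=5 t=7 v=6: → [7,9); WM=6
i=6 t=9 v=3: → [9,11); WM=8
i=7 t=11 v=1: → [11,13); WM=10
i=8 t=11 v=9: → [11,13); WM=10
i=9 t=12 v=2: → [11,14); WM=11
i=10 t=13 v=7: → [11,15); WM=12
i=11 t=13 v=9: → [11,15); WM=12
i=12 t=15 v=7: → [15,17); WM=14
i=13 t=17 v=7: → [17,19); WM=16
i=14 t=18 v=1: → [17,20); WM=17
i=15 t=18 v=6: → [17,20); WM=17
i=16 t=13 v=9: DROP (t<17-3); WM=17

[0,4)=6 [4,6)=7 [7,9)=6 [9,11)=3 [11,15)=9 [15,17)=7 [17,20)=7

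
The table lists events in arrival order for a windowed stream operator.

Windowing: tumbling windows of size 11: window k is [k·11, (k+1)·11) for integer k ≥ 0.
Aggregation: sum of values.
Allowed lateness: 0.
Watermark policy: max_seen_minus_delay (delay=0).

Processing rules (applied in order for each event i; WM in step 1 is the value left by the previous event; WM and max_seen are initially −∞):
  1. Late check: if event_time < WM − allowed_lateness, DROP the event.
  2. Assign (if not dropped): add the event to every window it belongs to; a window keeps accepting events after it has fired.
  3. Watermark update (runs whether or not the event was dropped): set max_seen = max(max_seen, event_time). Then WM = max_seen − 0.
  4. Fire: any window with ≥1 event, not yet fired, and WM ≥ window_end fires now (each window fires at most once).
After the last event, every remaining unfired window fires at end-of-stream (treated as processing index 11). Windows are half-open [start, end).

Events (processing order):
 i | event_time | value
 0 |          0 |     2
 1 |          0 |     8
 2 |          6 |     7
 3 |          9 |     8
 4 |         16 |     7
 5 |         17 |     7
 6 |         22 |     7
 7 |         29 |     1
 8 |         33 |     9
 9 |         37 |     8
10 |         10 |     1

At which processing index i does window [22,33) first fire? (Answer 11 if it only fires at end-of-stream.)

8

i=0 t=0 v=2: → [0,11); WM=0
i=1 t=0 v=8: → [0,11); WM=0
i=2 t=6 v=7: → [0,11); WM=6
i=3 t=9 v=8: → [0,11); WM=9
i=4 t=16 v=7: → [11,22); WM=16; [0,11) fires=25
i=5 t=17 v=7: → [11,22); WM=17
i=6 t=22 v=7: → [22,33); WM=22; [11,22) fires=14
i=7 t=29 v=1: → [22,33); WM=29
i=8 t=33 v=9: → [33,44); WM=33; [22,33) fires=8
i=9 t=37 v=8: → [33,44); WM=37
i=10 t=10 v=1: DROP (t<37-0); WM=37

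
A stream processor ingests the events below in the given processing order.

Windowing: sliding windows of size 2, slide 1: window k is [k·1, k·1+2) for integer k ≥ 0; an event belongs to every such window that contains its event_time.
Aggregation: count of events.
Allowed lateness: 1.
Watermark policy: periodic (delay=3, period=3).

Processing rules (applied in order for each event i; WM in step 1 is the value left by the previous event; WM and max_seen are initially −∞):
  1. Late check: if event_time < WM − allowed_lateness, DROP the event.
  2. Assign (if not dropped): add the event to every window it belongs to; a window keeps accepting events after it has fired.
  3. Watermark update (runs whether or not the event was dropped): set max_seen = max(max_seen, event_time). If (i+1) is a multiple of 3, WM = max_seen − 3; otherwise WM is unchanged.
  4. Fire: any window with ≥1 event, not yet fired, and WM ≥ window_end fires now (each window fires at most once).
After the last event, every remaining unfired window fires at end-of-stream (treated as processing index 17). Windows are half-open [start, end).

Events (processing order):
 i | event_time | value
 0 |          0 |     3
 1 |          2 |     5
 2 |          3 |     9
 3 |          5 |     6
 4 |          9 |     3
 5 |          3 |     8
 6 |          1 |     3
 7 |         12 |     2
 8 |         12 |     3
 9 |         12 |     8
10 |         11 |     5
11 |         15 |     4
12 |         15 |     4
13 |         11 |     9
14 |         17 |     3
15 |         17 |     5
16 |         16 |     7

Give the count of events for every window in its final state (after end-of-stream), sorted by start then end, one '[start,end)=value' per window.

[0,2)=1 [1,3)=1 [2,4)=3 [3,5)=2 [4,6)=1 [5,7)=1 [8,10)=1 [9,11)=1 [10,12)=2 [11,13)=5 [12,14)=3 [14,16)=2 [15,17)=3 [16,18)=3 [17,19)=2

i=0 t=0 v=3: → [0,2); WM=−∞
i=1 t=2 v=5: → [2,4),[1,3); WM=−∞
i=2 t=3 v=9: → [3,5),[2,4); WM=0
i=3 t=5 v=6: → [5,7),[4,6); WM=0
i=4 t=9 v=3: → [9,11),[8,10); WM=0
i=5 t=3 v=8: → [3,5),[2,4); WM=6; [0,2) fires=1 [1,3) fires=1 [2,4) fires=3 [3,5) fires=2 [4,6) fires=1
i=6 t=1 v=3: DROP (t<6-1); WM=6
i=7 t=12 v=2: → [12,14),[11,13); WM=6
i=8 t=12 v=3: → [12,14),[11,13); WM=9; [5,7) fires=1
i=9 t=12 v=8: → [12,14),[11,13); WM=9
i=10 t=11 v=5: → [11,13),[10,12); WM=9
i=11 t=15 v=4: → [15,17),[14,16); WM=12; [8,10) fires=1 [9,11) fires=1 [10,12) fires=1
i=12 t=15 v=4: → [15,17),[14,16); WM=12
i=13 t=11 v=9: → [11,13),[10,12); WM=12
i=14 t=17 v=3: → [17,19),[16,18); WM=14; [11,13) fires=5 [12,14) fires=3
i=15 t=17 v=5: → [17,19),[16,18); WM=14
i=16 t=16 v=7: → [16,18),[15,17); WM=14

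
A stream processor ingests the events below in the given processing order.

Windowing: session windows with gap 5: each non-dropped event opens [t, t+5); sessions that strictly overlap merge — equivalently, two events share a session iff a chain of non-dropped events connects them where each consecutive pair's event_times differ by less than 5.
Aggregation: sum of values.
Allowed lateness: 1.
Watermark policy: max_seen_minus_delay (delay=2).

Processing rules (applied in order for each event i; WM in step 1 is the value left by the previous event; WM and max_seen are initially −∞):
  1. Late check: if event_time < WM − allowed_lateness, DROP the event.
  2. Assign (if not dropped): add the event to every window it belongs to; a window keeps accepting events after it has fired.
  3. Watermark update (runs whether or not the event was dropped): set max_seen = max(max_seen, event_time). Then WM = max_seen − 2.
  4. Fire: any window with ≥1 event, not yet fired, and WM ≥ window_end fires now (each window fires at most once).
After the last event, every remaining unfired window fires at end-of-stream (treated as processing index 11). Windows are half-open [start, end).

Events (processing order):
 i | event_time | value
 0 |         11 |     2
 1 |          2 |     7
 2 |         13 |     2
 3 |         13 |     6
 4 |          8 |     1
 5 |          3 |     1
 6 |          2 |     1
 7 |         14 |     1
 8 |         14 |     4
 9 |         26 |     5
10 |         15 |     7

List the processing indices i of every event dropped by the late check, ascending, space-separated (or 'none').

1 4 5 6 10

i=0 t=11 v=2: → [11,16); WM=9
i=1 t=2 v=7: DROP (t<9-1); WM=9
i=2 t=13 v=2: → [11,18); WM=11
i=3 t=13 v=6: → [11,18); WM=11
i=4 t=8 v=1: DROP (t<11-1); WM=11
i=5 t=3 v=1: DROP (t<11-1); WM=11
i=6 t=2 v=1: DROP (t<11-1); WM=11
i=7 t=14 v=1: → [11,19); WM=12
i=8 t=14 v=4: → [11,19); WM=12
i=9 t=26 v=5: → [26,31); WM=24
i=10 t=15 v=7: DROP (t<24-1); WM=24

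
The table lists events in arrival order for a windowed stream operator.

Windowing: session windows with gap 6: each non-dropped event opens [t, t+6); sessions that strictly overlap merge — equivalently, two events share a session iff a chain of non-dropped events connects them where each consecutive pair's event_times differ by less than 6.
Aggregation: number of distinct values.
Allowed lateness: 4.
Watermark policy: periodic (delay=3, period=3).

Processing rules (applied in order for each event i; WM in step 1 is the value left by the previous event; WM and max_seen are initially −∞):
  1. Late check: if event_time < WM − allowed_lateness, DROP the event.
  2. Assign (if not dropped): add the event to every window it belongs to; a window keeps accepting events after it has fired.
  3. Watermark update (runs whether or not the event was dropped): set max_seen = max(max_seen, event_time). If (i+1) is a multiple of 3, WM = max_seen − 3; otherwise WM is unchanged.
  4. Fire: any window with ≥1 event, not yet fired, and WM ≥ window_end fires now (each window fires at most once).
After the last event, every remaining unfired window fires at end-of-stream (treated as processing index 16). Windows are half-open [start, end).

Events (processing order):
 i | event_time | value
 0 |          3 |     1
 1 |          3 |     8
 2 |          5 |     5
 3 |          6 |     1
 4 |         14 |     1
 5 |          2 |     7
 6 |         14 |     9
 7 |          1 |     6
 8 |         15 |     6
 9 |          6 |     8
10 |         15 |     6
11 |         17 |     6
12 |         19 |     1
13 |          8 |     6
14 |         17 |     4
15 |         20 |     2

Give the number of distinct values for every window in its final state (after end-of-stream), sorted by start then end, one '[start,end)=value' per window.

[2,12)=4 [14,26)=5

i=0 t=3 v=1: → [3,9); WM=−∞
i=1 t=3 v=8: → [3,9); WM=−∞
i=2 t=5 v=5: → [3,11); WM=2
i=3 t=6 v=1: → [3,12); WM=2
i=4 t=14 v=1: → [14,20); WM=2
i=5 t=2 v=7: → [2,12); WM=11
i=6 t=14 v=9: → [14,20); WM=11
i=7 t=1 v=6: DROP (t<11-4); WM=11
i=8 t=15 v=6: → [14,21); WM=12
i=9 t=6 v=8: DROP (t<12-4); WM=12
i=10 t=15 v=6: → [14,21); WM=12
i=11 t=17 v=6: → [14,23); WM=14
i=12 t=19 v=1: → [14,25); WM=14
i=13 t=8 v=6: DROP (t<14-4); WM=14
i=14 t=17 v=4: → [14,25); WM=16
i=15 t=20 v=2: → [14,26); WM=16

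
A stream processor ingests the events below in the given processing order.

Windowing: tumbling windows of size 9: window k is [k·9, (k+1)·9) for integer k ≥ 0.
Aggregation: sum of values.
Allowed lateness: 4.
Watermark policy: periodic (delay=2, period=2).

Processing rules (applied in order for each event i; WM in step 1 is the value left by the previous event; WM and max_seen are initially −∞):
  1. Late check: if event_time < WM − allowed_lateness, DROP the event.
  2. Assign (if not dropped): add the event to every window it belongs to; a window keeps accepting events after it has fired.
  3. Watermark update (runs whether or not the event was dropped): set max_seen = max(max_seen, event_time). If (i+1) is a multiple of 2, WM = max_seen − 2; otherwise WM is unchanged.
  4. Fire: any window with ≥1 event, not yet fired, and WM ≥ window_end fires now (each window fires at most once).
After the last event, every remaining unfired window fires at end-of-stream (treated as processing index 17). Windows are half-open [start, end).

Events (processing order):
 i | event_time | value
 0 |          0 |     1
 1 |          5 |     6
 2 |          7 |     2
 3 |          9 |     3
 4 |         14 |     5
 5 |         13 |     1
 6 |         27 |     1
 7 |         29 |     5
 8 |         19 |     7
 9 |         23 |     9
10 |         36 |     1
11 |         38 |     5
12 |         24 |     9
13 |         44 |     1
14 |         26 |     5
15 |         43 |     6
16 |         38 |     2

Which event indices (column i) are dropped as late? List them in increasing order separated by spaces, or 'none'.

i=0 t=0 v=1: → [0,9); WM=−∞
i=1 t=5 v=6: → [0,9); WM=3
i=2 t=7 v=2: → [0,9); WM=3
i=3 t=9 v=3: → [9,18); WM=7
i=4 t=14 v=5: → [9,18); WM=7
i=5 t=13 v=1: → [9,18); WM=12; [0,9) fires=9
i=6 t=27 v=1: → [27,36); WM=12
i=7 t=29 v=5: → [27,36); WM=27; [9,18) fires=9
i=8 t=19 v=7: DROP (t<27-4); WM=27
i=9 t=23 v=9: → [18,27); WM=27; [18,27) fires=9
i=10 t=36 v=1: → [36,45); WM=27
i=11 t=38 v=5: → [36,45); WM=36; [27,36) fires=6
i=12 t=24 v=9: DROP (t<36-4); WM=36
i=13 t=44 v=1: → [36,45); WM=42
i=14 t=26 v=5: DROP (t<42-4); WM=42
i=15 t=43 v=6: → [36,45); WM=42
i=16 t=38 v=2: → [36,45); WM=42

8 12 14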